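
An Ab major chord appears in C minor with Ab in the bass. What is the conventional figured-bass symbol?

no figures

Ab is the root of Ab major, so the chord is in root position.
A triad in root position is figured 5/3, conventionally abbreviated (no figures — root-position triad).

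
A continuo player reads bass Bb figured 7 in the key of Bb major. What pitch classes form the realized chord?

Bb, D, F, A

The written figures 7 are shorthand for 7/5/3: the 5/3 are implied.
A third above Bb in this key is D.
A fifth above Bb in this key is F.
A seventh above Bb in this key is A.
Together with the bass Bb, this spells Bb major seventh in root position.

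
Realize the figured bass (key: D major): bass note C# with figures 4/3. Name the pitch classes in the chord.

The written figures 4/3 are shorthand for 6/4/3: the 6 is implied.
A third above C# in this key is E.
A fourth above C# in this key is F#.
A sixth above C# in this key is A.
Together with the bass C#, this spells F# minor seventh in second inversion.

C#, E, F#, A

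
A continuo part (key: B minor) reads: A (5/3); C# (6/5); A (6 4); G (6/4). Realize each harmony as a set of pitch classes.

A (5/3): A, C#, E.
C# (6/5/3): C#, E, G, A.
A (6/4): A, D, F#.
G (6/4): G, C#, E.

A, C#, E | C#, E, G, A | A, D, F# | G, C#, E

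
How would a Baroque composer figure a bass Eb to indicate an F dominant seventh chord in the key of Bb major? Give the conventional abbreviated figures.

4/2

Eb is the seventh of F dominant seventh, so the chord is in third inversion.
A seventh chord in third inversion is figured 6/4/2, conventionally abbreviated 4/2.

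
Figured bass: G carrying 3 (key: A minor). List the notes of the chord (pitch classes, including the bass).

G, B, D

The written figures 3 are shorthand for 5/3: the 5 is implied.
A third above G in this key is B.
A fifth above G in this key is D.
Together with the bass G, this spells G major in root position.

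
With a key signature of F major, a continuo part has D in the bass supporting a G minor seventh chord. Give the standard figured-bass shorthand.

4/3

D is the fifth of G minor seventh, so the chord is in second inversion.
A seventh chord in second inversion is figured 6/4/3, conventionally abbreviated 4/3.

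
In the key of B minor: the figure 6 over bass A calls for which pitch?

Counting 5 letter steps above A lands on F; in B minor, that letter is F#.

F#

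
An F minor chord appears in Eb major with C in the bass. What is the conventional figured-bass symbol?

C is the fifth of F minor, so the chord is in second inversion.
A triad in second inversion is figured 6/4, conventionally abbreviated 6/4.

6/4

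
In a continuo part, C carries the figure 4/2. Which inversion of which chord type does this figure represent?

seventh chord, third inversion

4/2 is shorthand for 6/4/2.
Intervals of 6/4/2 above the bass form a seventh chord; the bass is the seventh, so this is third inversion.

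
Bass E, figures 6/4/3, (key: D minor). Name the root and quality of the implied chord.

The figures 6/4/3 indicate a seventh chord in second inversion.
In second inversion the root lies a fourth above the bass: a fourth above E in D minor is A.
The chord tones are E, G, A, C, giving A minor seventh.

A minor seventh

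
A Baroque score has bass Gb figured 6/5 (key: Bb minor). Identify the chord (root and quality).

Eb minor seventh

The figures 6/5 indicate a seventh chord in first inversion.
In first inversion the root lies a sixth above the bass: a sixth above Gb in Bb minor is Eb.
The chord tones are Gb, Bb, Db, Eb, giving Eb minor seventh.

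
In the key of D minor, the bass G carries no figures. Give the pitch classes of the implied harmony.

An unfigured bass implies 5/3.
A third above G in this key is Bb.
A fifth above G in this key is D.
Together with the bass G, this spells G minor in root position.

G, Bb, D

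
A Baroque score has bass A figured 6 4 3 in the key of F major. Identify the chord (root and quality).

The figures 6 4 3 indicate a seventh chord in second inversion.
In second inversion the root lies a fourth above the bass: a fourth above A in F major is D.
The chord tones are A, C, D, F, giving D minor seventh.

D minor seventh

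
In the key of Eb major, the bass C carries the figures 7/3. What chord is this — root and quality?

The figures 7/3 indicate a seventh chord in root position.
In root position the bass is the root, so the root is C.
The chord tones are C, Eb, G, Bb, giving C minor seventh.

C minor seventh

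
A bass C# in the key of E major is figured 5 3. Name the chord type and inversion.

triad, root position

Intervals of 5/3 above the bass form a triad; the bass is the root, so this is root position.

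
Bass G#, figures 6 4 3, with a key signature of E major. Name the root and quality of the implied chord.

C# minor seventh

The figures 6 4 3 indicate a seventh chord in second inversion.
In second inversion the root lies a fourth above the bass: a fourth above G# in E major is C#.
The chord tones are G#, B, C#, E, giving C# minor seventh.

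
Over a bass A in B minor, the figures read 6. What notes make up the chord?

The written figures 6 are shorthand for 6/3: the 3 is implied.
A third above A in this key is C#.
A sixth above A in this key is F#.
Together with the bass A, this spells F# minor in first inversion.

A, C#, F#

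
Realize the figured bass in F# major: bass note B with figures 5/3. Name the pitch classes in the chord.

B, D#, F#

A third above B in this key is D#.
A fifth above B in this key is F#.
Together with the bass B, this spells B major in root position.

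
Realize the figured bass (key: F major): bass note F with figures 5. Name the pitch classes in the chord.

The written figures 5 are shorthand for 5/3: the 3 is implied.
A third above F in this key is A.
A fifth above F in this key is C.
Together with the bass F, this spells F major in root position.

F, A, C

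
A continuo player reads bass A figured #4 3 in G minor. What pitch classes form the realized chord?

The written figures #4 3 are shorthand for 6/4/3: the 6 is implied.
A third above A in this key is C.
A fourth above A in this key is D, raised to D# by the sharp.
A sixth above A in this key is F.

A, C, D#, F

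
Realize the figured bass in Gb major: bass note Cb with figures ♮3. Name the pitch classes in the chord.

The written figures ♮3 are shorthand for 5/3: the 5 is implied.
A third above Cb in this key is Eb, made natural (E) by the ♮ figure.
A fifth above Cb in this key is Gb.

Cb, E, Gb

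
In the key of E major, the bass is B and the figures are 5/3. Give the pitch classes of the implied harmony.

A third above B in this key is D#.
A fifth above B in this key is F#.
Together with the bass B, this spells B major in root position.

B, D#, F#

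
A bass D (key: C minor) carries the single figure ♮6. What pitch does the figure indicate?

Counting 5 letter steps above D lands on B; in C minor, that letter is Bb.
The ♮6 figure makes it natural, giving B.

B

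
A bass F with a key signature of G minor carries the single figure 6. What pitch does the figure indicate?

Counting 5 letter steps above F lands on D; in G minor, that letter is D.

D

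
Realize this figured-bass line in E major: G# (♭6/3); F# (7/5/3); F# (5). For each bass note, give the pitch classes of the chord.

G#, B, Eb | F#, A, C#, E | F#, A, C#

G# (b6/3): G#, B, Eb.
F# (7/5/3): F#, A, C#, E.
F# (5/3): F#, A, C#.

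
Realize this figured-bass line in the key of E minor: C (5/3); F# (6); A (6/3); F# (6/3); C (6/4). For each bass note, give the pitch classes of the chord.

C (5/3): C, E, G.
F# (6/3): F#, A, D.
A (6/3): A, C, F#.
F# (6/3): F#, A, D.
C (6/4): C, F#, A.

C, E, G | F#, A, D | A, C, F# | F#, A, D | C, F#, A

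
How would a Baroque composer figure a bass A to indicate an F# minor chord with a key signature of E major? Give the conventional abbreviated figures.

6

A is the third of F# minor, so the chord is in first inversion.
A triad in first inversion is figured 6/3, conventionally abbreviated 6.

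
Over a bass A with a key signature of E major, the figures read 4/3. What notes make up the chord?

The written figures 4/3 are shorthand for 6/4/3: the 6 is implied.
A third above A in this key is C#.
A fourth above A in this key is D#.
A sixth above A in this key is F#.
Together with the bass A, this spells D# half-diminished seventh in second inversion.

A, C#, D#, F#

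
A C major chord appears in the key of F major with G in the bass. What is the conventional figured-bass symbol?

6/4

G is the fifth of C major, so the chord is in second inversion.
A triad in second inversion is figured 6/4, conventionally abbreviated 6/4.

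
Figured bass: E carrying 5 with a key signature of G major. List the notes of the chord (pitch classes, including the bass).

E, G, B

The written figures 5 are shorthand for 5/3: the 3 is implied.
A third above E in this key is G.
A fifth above E in this key is B.
Together with the bass E, this spells E minor in root position.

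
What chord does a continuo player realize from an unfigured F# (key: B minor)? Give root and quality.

F# minor

An unfigured bass indicates a triad in root position.
In root position the bass is the root, so the root is F#.
The chord tones are F#, A, C#, giving F# minor.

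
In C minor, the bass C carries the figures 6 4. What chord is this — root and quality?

The figures 6 4 indicate a triad in second inversion.
In second inversion the root lies a fourth above the bass: a fourth above C in C minor is F.
The chord tones are C, F, Ab, giving F minor.

F minor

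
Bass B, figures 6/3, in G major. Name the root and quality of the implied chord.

G major

The figures 6/3 indicate a triad in first inversion.
In first inversion the root lies a sixth above the bass: a sixth above B in G major is G.
The chord tones are B, D, G, giving G major.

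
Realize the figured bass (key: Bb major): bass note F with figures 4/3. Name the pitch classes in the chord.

The written figures 4/3 are shorthand for 6/4/3: the 6 is implied.
A third above F in this key is A.
A fourth above F in this key is Bb.
A sixth above F in this key is D.
Together with the bass F, this spells Bb major seventh in second inversion.

F, A, Bb, D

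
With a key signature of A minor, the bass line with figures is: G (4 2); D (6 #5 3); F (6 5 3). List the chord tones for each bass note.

G (6/4/2): G, A, C, E.
D (6/#5/3): D, F, A#, B.
F (6/5/3): F, A, C, D.

G, A, C, E | D, F, A#, B | F, A, C, D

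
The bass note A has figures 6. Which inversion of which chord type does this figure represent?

triad, first inversion

6 is shorthand for 6/3.
Intervals of 6/3 above the bass form a triad; the bass is the third, so this is first inversion.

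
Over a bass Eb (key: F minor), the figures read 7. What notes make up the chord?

Eb, G, Bb, Db

The written figures 7 are shorthand for 7/5/3: the 5/3 are implied.
A third above Eb in this key is G.
A fifth above Eb in this key is Bb.
A seventh above Eb in this key is Db.
Together with the bass Eb, this spells Eb dominant seventh in root position.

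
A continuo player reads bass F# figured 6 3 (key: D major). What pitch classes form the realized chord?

F#, A, D

A third above F# in this key is A.
A sixth above F# in this key is D.
Together with the bass F#, this spells D major in first inversion.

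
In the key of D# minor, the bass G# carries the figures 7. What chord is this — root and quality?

G# minor seventh

The figures 7 indicate a seventh chord in root position.
In root position the bass is the root, so the root is G#.
The chord tones are G#, B, D#, F#, giving G# minor seventh.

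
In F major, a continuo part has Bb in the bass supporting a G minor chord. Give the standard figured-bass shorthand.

6

Bb is the third of G minor, so the chord is in first inversion.
A triad in first inversion is figured 6/3, conventionally abbreviated 6.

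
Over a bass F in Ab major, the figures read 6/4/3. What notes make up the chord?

F, Ab, Bb, Db

A third above F in this key is Ab.
A fourth above F in this key is Bb.
A sixth above F in this key is Db.
Together with the bass F, this spells Bb minor seventh in second inversion.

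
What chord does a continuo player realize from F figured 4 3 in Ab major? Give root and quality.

The figures 4 3 indicate a seventh chord in second inversion.
In second inversion the root lies a fourth above the bass: a fourth above F in Ab major is Bb.
The chord tones are F, Ab, Bb, Db, giving Bb minor seventh.

Bb minor seventh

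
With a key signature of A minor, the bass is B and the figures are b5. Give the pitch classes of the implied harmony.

B, D, Fb

The written figures b5 are shorthand for 5/3: the 3 is implied.
A third above B in this key is D.
A fifth above B in this key is F, lowered to Fb by the flat.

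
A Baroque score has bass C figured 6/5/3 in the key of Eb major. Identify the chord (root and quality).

The figures 6/5/3 indicate a seventh chord in first inversion.
In first inversion the root lies a sixth above the bass: a sixth above C in Eb major is Ab.
The chord tones are C, Eb, G, Ab, giving Ab major seventh.

Ab major seventh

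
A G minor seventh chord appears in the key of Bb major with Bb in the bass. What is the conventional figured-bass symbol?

6/5

Bb is the third of G minor seventh, so the chord is in first inversion.
A seventh chord in first inversion is figured 6/5/3, conventionally abbreviated 6/5.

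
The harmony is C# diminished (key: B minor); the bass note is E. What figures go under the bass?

6

E is the third of C# diminished, so the chord is in first inversion.
A triad in first inversion is figured 6/3, conventionally abbreviated 6.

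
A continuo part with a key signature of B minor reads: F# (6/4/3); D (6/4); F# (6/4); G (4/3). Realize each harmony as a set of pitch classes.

F#, A, B, D | D, G, B | F#, B, D | G, B, C#, E

F# (6/4/3): F#, A, B, D.
D (6/4): D, G, B.
F# (6/4): F#, B, D.
G (6/4/3): G, B, C#, E.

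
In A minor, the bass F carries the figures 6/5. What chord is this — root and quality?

The figures 6/5 indicate a seventh chord in first inversion.
In first inversion the root lies a sixth above the bass: a sixth above F in A minor is D.
The chord tones are F, A, C, D, giving D minor seventh.

D minor seventh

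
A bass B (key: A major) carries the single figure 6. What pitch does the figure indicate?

Counting 5 letter steps above B lands on G; in A major, that letter is G#.

G#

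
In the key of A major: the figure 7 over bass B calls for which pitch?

A

Counting 6 letter steps above B lands on A; in A major, that letter is A.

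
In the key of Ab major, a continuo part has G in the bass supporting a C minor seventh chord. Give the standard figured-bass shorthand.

G is the fifth of C minor seventh, so the chord is in second inversion.
A seventh chord in second inversion is figured 6/4/3, conventionally abbreviated 4/3.

4/3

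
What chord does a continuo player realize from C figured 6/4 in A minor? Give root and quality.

F major

The figures 6/4 indicate a triad in second inversion.
In second inversion the root lies a fourth above the bass: a fourth above C in A minor is F.
The chord tones are C, F, A, giving F major.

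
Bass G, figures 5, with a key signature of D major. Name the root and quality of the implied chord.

G major

The figures 5 indicate a triad in root position.
In root position the bass is the root, so the root is G.
The chord tones are G, B, D, giving G major.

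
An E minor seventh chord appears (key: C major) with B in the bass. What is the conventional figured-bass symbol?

4/3

B is the fifth of E minor seventh, so the chord is in second inversion.
A seventh chord in second inversion is figured 6/4/3, conventionally abbreviated 4/3.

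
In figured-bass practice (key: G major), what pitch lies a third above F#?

Counting 2 letter steps above F# lands on A; in G major, that letter is A.

A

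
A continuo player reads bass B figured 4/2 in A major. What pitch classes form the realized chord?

The written figures 4/2 are shorthand for 6/4/2: the 6 is implied.
A second above B in this key is C#.
A fourth above B in this key is E.
A sixth above B in this key is G#.
Together with the bass B, this spells C# minor seventh in third inversion.

B, C#, E, G#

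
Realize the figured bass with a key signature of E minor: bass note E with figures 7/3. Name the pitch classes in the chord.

E, G, B, D

The written figures 7/3 are shorthand for 7/5/3: the 5 is implied.
A third above E in this key is G.
A fifth above E in this key is B.
A seventh above E in this key is D.
Together with the bass E, this spells E minor seventh in root position.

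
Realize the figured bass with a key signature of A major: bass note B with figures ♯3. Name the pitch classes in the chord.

The written figures ♯3 are shorthand for 5/3: the 5 is implied.
A third above B in this key is D, raised to D# by the sharp.
A fifth above B in this key is F#.
Together with the bass B, this spells B major in root position.

B, D#, F#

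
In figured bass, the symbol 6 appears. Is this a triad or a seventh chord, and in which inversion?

6 is shorthand for 6/3.
Intervals of 6/3 above the bass form a triad; the bass is the third, so this is first inversion.

triad, first inversion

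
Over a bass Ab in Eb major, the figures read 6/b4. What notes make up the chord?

Ab, Db, F

A fourth above Ab in this key is D, lowered to Db by the flat.
A sixth above Ab in this key is F.
Together with the bass Ab, this spells Db major in second inversion.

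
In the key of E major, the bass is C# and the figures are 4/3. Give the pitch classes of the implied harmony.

C#, E, F#, A

The written figures 4/3 are shorthand for 6/4/3: the 6 is implied.
A third above C# in this key is E.
A fourth above C# in this key is F#.
A sixth above C# in this key is A.
Together with the bass C#, this spells F# minor seventh in second inversion.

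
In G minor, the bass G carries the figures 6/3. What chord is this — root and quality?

Eb major

The figures 6/3 indicate a triad in first inversion.
In first inversion the root lies a sixth above the bass: a sixth above G in G minor is Eb.
The chord tones are G, Bb, Eb, giving Eb major.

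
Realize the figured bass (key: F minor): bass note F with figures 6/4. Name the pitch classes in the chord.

A fourth above F in this key is Bb.
A sixth above F in this key is Db.
Together with the bass F, this spells Bb minor in second inversion.

F, Bb, Db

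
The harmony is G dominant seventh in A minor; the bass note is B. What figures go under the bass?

B is the third of G dominant seventh, so the chord is in first inversion.
A seventh chord in first inversion is figured 6/5/3, conventionally abbreviated 6/5.

6/5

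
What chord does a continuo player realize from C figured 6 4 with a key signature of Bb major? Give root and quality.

The figures 6 4 indicate a triad in second inversion.
In second inversion the root lies a fourth above the bass: a fourth above C in Bb major is F.
The chord tones are C, F, A, giving F major.

F major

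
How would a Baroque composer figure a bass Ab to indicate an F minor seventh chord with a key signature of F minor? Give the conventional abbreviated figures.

6/5

Ab is the third of F minor seventh, so the chord is in first inversion.
A seventh chord in first inversion is figured 6/5/3, conventionally abbreviated 6/5.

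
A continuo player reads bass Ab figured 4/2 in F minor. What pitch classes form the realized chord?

Ab, Bb, Db, F

The written figures 4/2 are shorthand for 6/4/2: the 6 is implied.
A second above Ab in this key is Bb.
A fourth above Ab in this key is Db.
A sixth above Ab in this key is F.
Together with the bass Ab, this spells Bb minor seventh in third inversion.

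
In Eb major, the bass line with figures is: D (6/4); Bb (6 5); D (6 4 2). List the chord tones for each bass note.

D, G, Bb | Bb, D, F, G | D, Eb, G, Bb

D (6/4): D, G, Bb.
Bb (6/5/3): Bb, D, F, G.
D (6/4/2): D, Eb, G, Bb.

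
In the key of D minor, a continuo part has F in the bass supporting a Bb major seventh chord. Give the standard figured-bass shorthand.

F is the fifth of Bb major seventh, so the chord is in second inversion.
A seventh chord in second inversion is figured 6/4/3, conventionally abbreviated 4/3.

4/3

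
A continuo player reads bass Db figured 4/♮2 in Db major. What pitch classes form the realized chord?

The written figures 4/♮2 are shorthand for 6/4/2: the 6 is implied.
A second above Db in this key is Eb, made natural (E) by the ♮ figure.
A fourth above Db in this key is Gb.
A sixth above Db in this key is Bb.

Db, E, Gb, Bb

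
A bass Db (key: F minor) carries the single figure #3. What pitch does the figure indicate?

F#

Counting 2 letter steps above Db lands on F; in F minor, that letter is F.
The #3 figure raises it a semitone, giving F#.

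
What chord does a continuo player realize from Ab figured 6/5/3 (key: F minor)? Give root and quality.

F minor seventh

The figures 6/5/3 indicate a seventh chord in first inversion.
In first inversion the root lies a sixth above the bass: a sixth above Ab in F minor is F.
The chord tones are Ab, C, Eb, F, giving F minor seventh.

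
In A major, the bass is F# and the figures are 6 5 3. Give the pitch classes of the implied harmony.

F#, A, C#, D

A third above F# in this key is A.
A fifth above F# in this key is C#.
A sixth above F# in this key is D.
Together with the bass F#, this spells D major seventh in first inversion.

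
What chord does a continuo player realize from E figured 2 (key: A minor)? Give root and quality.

F major seventh

The figures 2 indicate a seventh chord in third inversion.
In third inversion the root lies a second above the bass: a second above E in A minor is F.
The chord tones are E, F, A, C, giving F major seventh.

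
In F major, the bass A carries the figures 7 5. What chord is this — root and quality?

The figures 7 5 indicate a seventh chord in root position.
In root position the bass is the root, so the root is A.
The chord tones are A, C, E, G, giving A minor seventh.

A minor seventh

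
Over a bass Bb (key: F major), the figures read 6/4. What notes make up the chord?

A fourth above Bb in this key is E.
A sixth above Bb in this key is G.
Together with the bass Bb, this spells E diminished in second inversion.

Bb, E, G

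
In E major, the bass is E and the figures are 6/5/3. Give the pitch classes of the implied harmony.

A third above E in this key is G#.
A fifth above E in this key is B.
A sixth above E in this key is C#.
Together with the bass E, this spells C# minor seventh in first inversion.

E, G#, B, C#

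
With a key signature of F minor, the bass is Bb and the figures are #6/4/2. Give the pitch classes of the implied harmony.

Bb, C, Eb, G#

A second above Bb in this key is C.
A fourth above Bb in this key is Eb.
A sixth above Bb in this key is G, raised to G# by the sharp.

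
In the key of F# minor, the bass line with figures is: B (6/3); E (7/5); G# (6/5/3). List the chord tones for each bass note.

B, D, G# | E, G#, B, D | G#, B, D, E

B (6/3): B, D, G#.
E (7/5/3): E, G#, B, D.
G# (6/5/3): G#, B, D, E.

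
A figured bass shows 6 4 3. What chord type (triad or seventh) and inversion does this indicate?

seventh chord, second inversion

Intervals of 6/4/3 above the bass form a seventh chord; the bass is the fifth, so this is second inversion.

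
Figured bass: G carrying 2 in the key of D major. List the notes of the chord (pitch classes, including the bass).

G, A, C#, E

The written figures 2 are shorthand for 6/4/2: the 6/4 are implied.
A second above G in this key is A.
A fourth above G in this key is C#.
A sixth above G in this key is E.
Together with the bass G, this spells A dominant seventh in third inversion.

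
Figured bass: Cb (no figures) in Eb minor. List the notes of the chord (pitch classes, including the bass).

Cb, Eb, Gb

An unfigured bass implies 5/3.
A third above Cb in this key is Eb.
A fifth above Cb in this key is Gb.
Together with the bass Cb, this spells Cb major in root position.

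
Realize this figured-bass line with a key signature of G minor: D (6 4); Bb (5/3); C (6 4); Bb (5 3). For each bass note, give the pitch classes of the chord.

D, G, Bb | Bb, D, F | C, F, A | Bb, D, F

D (6/4): D, G, Bb.
Bb (5/3): Bb, D, F.
C (6/4): C, F, A.
Bb (5/3): Bb, D, F.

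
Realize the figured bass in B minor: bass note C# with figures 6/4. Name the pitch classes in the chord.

A fourth above C# in this key is F#.
A sixth above C# in this key is A.
Together with the bass C#, this spells F# minor in second inversion.

C#, F#, A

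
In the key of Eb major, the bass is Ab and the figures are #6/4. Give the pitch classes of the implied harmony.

A fourth above Ab in this key is D.
A sixth above Ab in this key is F, raised to F# by the sharp.

Ab, D, F#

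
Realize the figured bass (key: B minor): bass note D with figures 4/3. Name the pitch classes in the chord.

The written figures 4/3 are shorthand for 6/4/3: the 6 is implied.
A third above D in this key is F#.
A fourth above D in this key is G.
A sixth above D in this key is B.
Together with the bass D, this spells G major seventh in second inversion.

D, F#, G, B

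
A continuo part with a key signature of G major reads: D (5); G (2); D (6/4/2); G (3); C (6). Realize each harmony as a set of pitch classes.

D, F#, A | G, A, C, E | D, E, G, B | G, B, D | C, E, A

D (5/3): D, F#, A.
G (6/4/2): G, A, C, E.
D (6/4/2): D, E, G, B.
G (5/3): G, B, D.
C (6/3): C, E, A.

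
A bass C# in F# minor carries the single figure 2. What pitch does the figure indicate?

Counting 1 letter step above C# lands on D; in F# minor, that letter is D.

D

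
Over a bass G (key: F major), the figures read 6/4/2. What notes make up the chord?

G, A, C, E

A second above G in this key is A.
A fourth above G in this key is C.
A sixth above G in this key is E.
Together with the bass G, this spells A minor seventh in third inversion.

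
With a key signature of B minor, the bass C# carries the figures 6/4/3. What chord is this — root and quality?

The figures 6/4/3 indicate a seventh chord in second inversion.
In second inversion the root lies a fourth above the bass: a fourth above C# in B minor is F#.
The chord tones are C#, E, F#, A, giving F# minor seventh.

F# minor seventh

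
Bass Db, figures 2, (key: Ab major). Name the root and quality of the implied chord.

The figures 2 indicate a seventh chord in third inversion.
In third inversion the root lies a second above the bass: a second above Db in Ab major is Eb.
The chord tones are Db, Eb, G, Bb, giving Eb dominant seventh.

Eb dominant seventh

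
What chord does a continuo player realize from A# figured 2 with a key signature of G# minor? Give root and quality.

The figures 2 indicate a seventh chord in third inversion.
In third inversion the root lies a second above the bass: a second above A# in G# minor is B.
The chord tones are A#, B, D#, F#, giving B major seventh.

B major seventh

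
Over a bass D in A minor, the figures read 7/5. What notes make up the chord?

D, F, A, C

The written figures 7/5 are shorthand for 7/5/3: the 3 is implied.
A third above D in this key is F.
A fifth above D in this key is A.
A seventh above D in this key is C.
Together with the bass D, this spells D minor seventh in root position.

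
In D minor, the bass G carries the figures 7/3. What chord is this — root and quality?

G minor seventh

The figures 7/3 indicate a seventh chord in root position.
In root position the bass is the root, so the root is G.
The chord tones are G, Bb, D, F, giving G minor seventh.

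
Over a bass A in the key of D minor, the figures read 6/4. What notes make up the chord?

A, D, F

A fourth above A in this key is D.
A sixth above A in this key is F.
Together with the bass A, this spells D minor in second inversion.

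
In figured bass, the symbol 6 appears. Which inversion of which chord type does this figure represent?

triad, first inversion

6 is shorthand for 6/3.
Intervals of 6/3 above the bass form a triad; the bass is the third, so this is first inversion.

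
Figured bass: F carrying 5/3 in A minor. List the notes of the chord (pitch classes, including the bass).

A third above F in this key is A.
A fifth above F in this key is C.
Together with the bass F, this spells F major in root position.

F, A, C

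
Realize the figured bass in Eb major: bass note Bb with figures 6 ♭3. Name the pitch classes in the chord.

Bb, Db, G

A third above Bb in this key is D, lowered to Db by the flat.
A sixth above Bb in this key is G.
Together with the bass Bb, this spells G diminished in first inversion.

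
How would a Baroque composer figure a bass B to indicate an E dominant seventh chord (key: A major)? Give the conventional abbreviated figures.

4/3

B is the fifth of E dominant seventh, so the chord is in second inversion.
A seventh chord in second inversion is figured 6/4/3, conventionally abbreviated 4/3.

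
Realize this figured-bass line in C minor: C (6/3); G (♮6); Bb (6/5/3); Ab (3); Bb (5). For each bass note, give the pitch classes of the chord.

C (6/3): C, Eb, Ab.
G (♮6/3): G, Bb, E.
Bb (6/5/3): Bb, D, F, G.
Ab (5/3): Ab, C, Eb.
Bb (5/3): Bb, D, F.

C, Eb, Ab | G, Bb, E | Bb, D, F, G | Ab, C, Eb | Bb, D, F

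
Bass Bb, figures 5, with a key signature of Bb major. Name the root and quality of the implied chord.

The figures 5 indicate a triad in root position.
In root position the bass is the root, so the root is Bb.
The chord tones are Bb, D, F, giving Bb major.

Bb major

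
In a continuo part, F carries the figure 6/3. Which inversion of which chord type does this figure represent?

Intervals of 6/3 above the bass form a triad; the bass is the third, so this is first inversion.

triad, first inversion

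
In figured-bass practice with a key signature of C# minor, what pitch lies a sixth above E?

Counting 5 letter steps above E lands on C; in C# minor, that letter is C#.

C#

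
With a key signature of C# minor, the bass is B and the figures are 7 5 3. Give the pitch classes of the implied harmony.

A third above B in this key is D#.
A fifth above B in this key is F#.
A seventh above B in this key is A.
Together with the bass B, this spells B dominant seventh in root position.

B, D#, F#, A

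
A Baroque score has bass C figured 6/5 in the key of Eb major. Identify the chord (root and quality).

The figures 6/5 indicate a seventh chord in first inversion.
In first inversion the root lies a sixth above the bass: a sixth above C in Eb major is Ab.
The chord tones are C, Eb, G, Ab, giving Ab major seventh.

Ab major seventh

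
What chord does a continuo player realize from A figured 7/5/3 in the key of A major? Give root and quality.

A major seventh

The figures 7/5/3 indicate a seventh chord in root position.
In root position the bass is the root, so the root is A.
The chord tones are A, C#, E, G#, giving A major seventh.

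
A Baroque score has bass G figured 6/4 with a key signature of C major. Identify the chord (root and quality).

The figures 6/4 indicate a triad in second inversion.
In second inversion the root lies a fourth above the bass: a fourth above G in C major is C.
The chord tones are G, C, E, giving C major.

C major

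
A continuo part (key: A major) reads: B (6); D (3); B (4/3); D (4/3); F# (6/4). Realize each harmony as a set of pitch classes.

B (6/3): B, D, G#.
D (5/3): D, F#, A.
B (6/4/3): B, D, E, G#.
D (6/4/3): D, F#, G#, B.
F# (6/4): F#, B, D.

B, D, G# | D, F#, A | B, D, E, G# | D, F#, G#, B | F#, B, D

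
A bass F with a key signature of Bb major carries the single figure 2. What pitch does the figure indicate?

Counting 1 letter step above F lands on G; in Bb major, that letter is G.

G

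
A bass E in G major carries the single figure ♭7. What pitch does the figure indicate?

Counting 6 letter steps above E lands on D; in G major, that letter is D.
The b7 figure lowers it a semitone, giving Db.

Db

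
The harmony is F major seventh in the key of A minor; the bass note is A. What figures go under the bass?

6/5

A is the third of F major seventh, so the chord is in first inversion.
A seventh chord in first inversion is figured 6/5/3, conventionally abbreviated 6/5.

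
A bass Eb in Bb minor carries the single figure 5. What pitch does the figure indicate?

Counting 4 letter steps above Eb lands on B; in Bb minor, that letter is Bb.

Bb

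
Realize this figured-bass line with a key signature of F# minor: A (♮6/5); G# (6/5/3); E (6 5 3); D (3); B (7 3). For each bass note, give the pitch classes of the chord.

A (♮6/5/3): A, C#, E, F.
G# (6/5/3): G#, B, D, E.
E (6/5/3): E, G#, B, C#.
D (5/3): D, F#, A.
B (7/5/3): B, D, F#, A.

A, C#, E, F | G#, B, D, E | E, G#, B, C# | D, F#, A | B, D, F#, A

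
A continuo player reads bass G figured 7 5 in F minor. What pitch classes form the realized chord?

The written figures 7 5 are shorthand for 7/5/3: the 3 is implied.
A third above G in this key is Bb.
A fifth above G in this key is Db.
A seventh above G in this key is F.
Together with the bass G, this spells G half-diminished seventh in root position.

G, Bb, Db, F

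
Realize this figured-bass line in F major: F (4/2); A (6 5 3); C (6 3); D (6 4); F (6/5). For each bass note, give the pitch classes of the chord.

F, G, Bb, D | A, C, E, F | C, E, A | D, G, Bb | F, A, C, D

F (6/4/2): F, G, Bb, D.
A (6/5/3): A, C, E, F.
C (6/3): C, E, A.
D (6/4): D, G, Bb.
F (6/5/3): F, A, C, D.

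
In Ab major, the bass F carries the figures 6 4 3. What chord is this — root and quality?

The figures 6 4 3 indicate a seventh chord in second inversion.
In second inversion the root lies a fourth above the bass: a fourth above F in Ab major is Bb.
The chord tones are F, Ab, Bb, Db, giving Bb minor seventh.

Bb minor seventh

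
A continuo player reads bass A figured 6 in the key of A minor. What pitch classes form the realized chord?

The written figures 6 are shorthand for 6/3: the 3 is implied.
A third above A in this key is C.
A sixth above A in this key is F.
Together with the bass A, this spells F major in first inversion.

A, C, F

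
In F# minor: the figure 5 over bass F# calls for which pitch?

C#

Counting 4 letter steps above F# lands on C; in F# minor, that letter is C#.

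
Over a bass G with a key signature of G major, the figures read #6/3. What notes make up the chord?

A third above G in this key is B.
A sixth above G in this key is E, raised to E# by the sharp.

G, B, E#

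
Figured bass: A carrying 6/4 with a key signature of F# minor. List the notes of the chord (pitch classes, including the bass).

A, D, F#

A fourth above A in this key is D.
A sixth above A in this key is F#.
Together with the bass A, this spells D major in second inversion.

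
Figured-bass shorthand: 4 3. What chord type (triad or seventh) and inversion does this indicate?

4 3 is shorthand for 6/4/3.
Intervals of 6/4/3 above the bass form a seventh chord; the bass is the fifth, so this is second inversion.

seventh chord, second inversion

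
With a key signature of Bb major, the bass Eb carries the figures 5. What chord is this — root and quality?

Eb major

The figures 5 indicate a triad in root position.
In root position the bass is the root, so the root is Eb.
The chord tones are Eb, G, Bb, giving Eb major.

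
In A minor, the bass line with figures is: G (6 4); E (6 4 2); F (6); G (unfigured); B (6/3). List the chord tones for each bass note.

G (6/4): G, C, E.
E (6/4/2): E, F, A, C.
F (6/3): F, A, D.
G (5/3): G, B, D.
B (6/3): B, D, G.

G, C, E | E, F, A, C | F, A, D | G, B, D | B, D, G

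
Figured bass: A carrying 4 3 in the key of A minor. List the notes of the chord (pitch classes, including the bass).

A, C, D, F

The written figures 4 3 are shorthand for 6/4/3: the 6 is implied.
A third above A in this key is C.
A fourth above A in this key is D.
A sixth above A in this key is F.
Together with the bass A, this spells D minor seventh in second inversion.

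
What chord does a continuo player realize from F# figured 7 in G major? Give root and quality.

The figures 7 indicate a seventh chord in root position.
In root position the bass is the root, so the root is F#.
The chord tones are F#, A, C, E, giving F# half-diminished seventh.

F# half-diminished seventh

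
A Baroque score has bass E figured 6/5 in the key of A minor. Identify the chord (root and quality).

C major seventh

The figures 6/5 indicate a seventh chord in first inversion.
In first inversion the root lies a sixth above the bass: a sixth above E in A minor is C.
The chord tones are E, G, B, C, giving C major seventh.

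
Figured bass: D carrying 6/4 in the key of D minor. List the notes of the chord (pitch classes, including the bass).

D, G, Bb

A fourth above D in this key is G.
A sixth above D in this key is Bb.
Together with the bass D, this spells G minor in second inversion.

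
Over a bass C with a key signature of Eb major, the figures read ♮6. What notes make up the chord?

C, Eb, A

The written figures ♮6 are shorthand for 6/3: the 3 is implied.
A third above C in this key is Eb.
A sixth above C in this key is Ab, made natural (A) by the ♮ figure.
Together with the bass C, this spells A diminished in first inversion.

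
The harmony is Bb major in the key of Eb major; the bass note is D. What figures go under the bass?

D is the third of Bb major, so the chord is in first inversion.
A triad in first inversion is figured 6/3, conventionally abbreviated 6.

6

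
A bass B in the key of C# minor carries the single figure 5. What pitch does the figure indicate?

F#

Counting 4 letter steps above B lands on F; in C# minor, that letter is F#.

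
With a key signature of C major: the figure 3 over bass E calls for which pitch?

Counting 2 letter steps above E lands on G; in C major, that letter is G.

G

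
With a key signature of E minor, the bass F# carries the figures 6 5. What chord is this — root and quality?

The figures 6 5 indicate a seventh chord in first inversion.
In first inversion the root lies a sixth above the bass: a sixth above F# in E minor is D.
The chord tones are F#, A, C, D, giving D dominant seventh.

D dominant seventh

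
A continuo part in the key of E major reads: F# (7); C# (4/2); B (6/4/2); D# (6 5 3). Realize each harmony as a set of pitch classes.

F#, A, C#, E | C#, D#, F#, A | B, C#, E, G# | D#, F#, A, B

F# (7/5/3): F#, A, C#, E.
C# (6/4/2): C#, D#, F#, A.
B (6/4/2): B, C#, E, G#.
D# (6/5/3): D#, F#, A, B.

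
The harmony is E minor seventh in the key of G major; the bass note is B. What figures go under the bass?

4/3

B is the fifth of E minor seventh, so the chord is in second inversion.
A seventh chord in second inversion is figured 6/4/3, conventionally abbreviated 4/3.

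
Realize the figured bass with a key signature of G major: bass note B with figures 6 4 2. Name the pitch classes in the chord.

B, C, E, G

A second above B in this key is C.
A fourth above B in this key is E.
A sixth above B in this key is G.
Together with the bass B, this spells C major seventh in third inversion.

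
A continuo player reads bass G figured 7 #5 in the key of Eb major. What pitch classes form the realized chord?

The written figures 7 #5 are shorthand for 7/5/3: the 3 is implied.
A third above G in this key is Bb.
A fifth above G in this key is D, raised to D# by the sharp.
A seventh above G in this key is F.

G, Bb, D#, F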